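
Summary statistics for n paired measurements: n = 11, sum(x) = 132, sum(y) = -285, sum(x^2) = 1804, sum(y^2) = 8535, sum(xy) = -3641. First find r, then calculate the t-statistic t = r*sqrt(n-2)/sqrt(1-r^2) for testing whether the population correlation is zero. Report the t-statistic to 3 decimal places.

S_xy = nΣxy − ΣxΣy = 11·(-3641) − 132·(-285) = -40051 − (-37620) = -2431
S_xx = nΣx² − (Σx)² = 11·1804 − 132² = 19844 − 17424 = 2420
S_yy = nΣy² − (Σy)² = 11·8535 − (-285)² = 93885 − 81225 = 12660
r = S_xy / √(S_xx·S_yy) = -2431 / √(2420·12660) = -2431 / √30637200 = -2431 / 5535.0881 = -0.4392
t = r·√(n−2)/√(1−r²) = -0.4392·√9 / √(1−0.192897) = -1.317600 / 0.898389 = -1.467

-1.467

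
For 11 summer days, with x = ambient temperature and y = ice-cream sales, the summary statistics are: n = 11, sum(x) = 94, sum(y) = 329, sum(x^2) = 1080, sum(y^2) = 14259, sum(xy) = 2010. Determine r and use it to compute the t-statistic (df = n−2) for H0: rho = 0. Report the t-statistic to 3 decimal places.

Numerator: nΣxy − (Σx)(Σy) = 11·2010 − (94)(329) = -8816
Denominator: √[(nΣx²−(Σx)²)(nΣy²−(Σy)²)]
  nΣx²−(Σx)² = 11·1080 − 8836 = 3044;  nΣy²−(Σy)² = 11·14259 − 108241 = 48608
  √(3044·48608) = √147962752 = 12163.9941
r = -8816 / 12163.9941 = -0.7248
t = r·√(n−2)/√(1−r²) = -0.7248·√9 / √(1−0.525335) = -2.174400 / 0.688959 = -3.156

-3.156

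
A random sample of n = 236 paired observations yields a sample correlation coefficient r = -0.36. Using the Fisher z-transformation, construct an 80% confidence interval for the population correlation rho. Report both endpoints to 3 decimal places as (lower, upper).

Fisher z: z_r = atanh(r) = ½·ln((1+(-0.36))/(1−(-0.36))) = -0.376886
SE(z) = 1/√(n−3) = 1/√233 = 0.065512
80% ⇒ z* = 1.282; margin = 1.282·0.065512 = 0.083986
CI on z-scale: (-0.460872, -0.292900)
Back-transform: tanh(-0.460872) = -0.430795, tanh(-0.292900) = -0.284802

(-0.431, -0.285)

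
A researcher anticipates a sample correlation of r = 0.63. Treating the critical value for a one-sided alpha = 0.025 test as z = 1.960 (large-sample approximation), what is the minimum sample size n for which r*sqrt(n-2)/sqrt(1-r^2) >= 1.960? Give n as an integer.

8

r√(n−2)/√(1−r²) ≥ 1.960  ⇔  n−2 ≥ (1.960)²·(1−r²)/r²
(1−r²)/r² = (1−0.3969)/0.3969 = 1.5195
n ≥ 2 + 3.8416·1.5195 = 2 + 5.8373 = 7.8373
⌈7.8373⌉ = 8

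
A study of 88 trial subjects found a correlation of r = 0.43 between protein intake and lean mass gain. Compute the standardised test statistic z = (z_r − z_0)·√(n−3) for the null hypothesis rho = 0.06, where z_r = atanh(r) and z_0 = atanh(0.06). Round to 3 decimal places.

3.686

z_r = atanh(0.43) = 0.459897,  z_0 = atanh(0.06) = 0.060072
SE = 1/√(n−3) = 1/√85 = 0.108465
z = (z_r − z_0)/SE = (0.459897 − 0.060072) / 0.108465 = 0.399825 / 0.108465 = 3.686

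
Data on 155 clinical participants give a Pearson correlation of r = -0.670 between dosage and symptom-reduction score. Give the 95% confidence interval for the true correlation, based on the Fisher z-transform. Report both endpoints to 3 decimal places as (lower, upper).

Fisher z: z_r = atanh(r) = ½·ln((1+(-0.670))/(1−(-0.670))) = -0.810743
SE(z) = 1/√(n−3) = 1/√152 = 0.081111
95% ⇒ z* = 1.960; margin = 1.960·0.081111 = 0.158978
CI on z-scale: (-0.969721, -0.651765)
Back-transform: tanh(-0.969721) = -0.748582, tanh(-0.651765) = -0.572857

(-0.749, -0.573)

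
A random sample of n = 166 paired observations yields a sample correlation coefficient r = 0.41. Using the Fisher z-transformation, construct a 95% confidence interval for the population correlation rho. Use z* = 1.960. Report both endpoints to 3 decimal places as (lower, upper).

z_r = atanh(0.41) = 0.435611;  SE = 1/√(n−3) = 1/√163 = 0.078326
z-limits: 0.435611 ± 1.960·0.078326 = 0.435611 ± 0.153519 = [0.282092, 0.589130]
ρ-limits: (tanh 0.282092, tanh 0.589130) = (0.275, 0.529)

(0.275, 0.529)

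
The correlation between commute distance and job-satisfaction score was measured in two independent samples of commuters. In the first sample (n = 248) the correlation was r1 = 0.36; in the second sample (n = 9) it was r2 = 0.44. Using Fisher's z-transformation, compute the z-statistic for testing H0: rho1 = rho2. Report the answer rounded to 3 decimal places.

-0.231

Fisher z-transforms: z1 = atanh(0.36) = 0.376886, z2 = atanh(0.44) = 0.472231; difference d = -0.095345
Var(d) = 1/245 + 1/6 = 0.0040816 + 0.1666667 = 0.1707483
z = d/√Var(d) = -0.095345 / √0.1707483 = -0.095345 / 0.413217 = -0.231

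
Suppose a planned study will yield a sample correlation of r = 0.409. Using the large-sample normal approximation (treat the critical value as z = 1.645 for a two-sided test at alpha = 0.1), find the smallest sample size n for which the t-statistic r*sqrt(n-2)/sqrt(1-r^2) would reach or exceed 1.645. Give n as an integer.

Need r·√(n−2)/√(1−r²) ≥ 1.645
√(n−2) ≥ 1.645·√(1−0.167281) / 0.409 = 1.645·0.912534 / 0.409 = 3.6702
n−2 ≥ 13.4704  ⇒  n ≥ 15.4704
Smallest integer n = 16

16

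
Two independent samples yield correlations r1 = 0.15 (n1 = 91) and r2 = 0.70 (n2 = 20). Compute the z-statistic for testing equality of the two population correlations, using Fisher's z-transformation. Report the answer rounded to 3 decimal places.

-2.703

z1 = atanh(0.15) = 0.151140,  z2 = atanh(0.70) = 0.867301
SE = √(1/(n1−3) + 1/(n2−3)) = √(1/88 + 1/17) = √(0.0113636 + 0.0588235) = √0.0701871 = 0.264928
z = (z1 − z2)/SE = (0.151140 − 0.867301) / 0.264928 = -0.716161 / 0.264928 = -2.703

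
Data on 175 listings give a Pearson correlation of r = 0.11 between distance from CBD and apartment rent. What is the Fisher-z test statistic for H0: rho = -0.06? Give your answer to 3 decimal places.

2.236

Fisher z: atanh(0.11) = 0.110447, atanh(-0.06) = -0.060072
z = (z_r − z_0)·√(n−3) = (0.110447 − (-0.060072))·√172 = 0.170519 · 13.114877 = 2.236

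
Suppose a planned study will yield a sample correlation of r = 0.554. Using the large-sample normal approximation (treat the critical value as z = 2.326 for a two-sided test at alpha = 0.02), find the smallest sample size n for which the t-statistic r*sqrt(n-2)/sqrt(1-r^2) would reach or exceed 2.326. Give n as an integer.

15

Need r·√(n−2)/√(1−r²) ≥ 2.326
√(n−2) ≥ 2.326·√(1−0.306916) / 0.554 = 2.326·0.832517 / 0.554 = 3.4954
n−2 ≥ 12.2178  ⇒  n ≥ 14.2178
Smallest integer n = 15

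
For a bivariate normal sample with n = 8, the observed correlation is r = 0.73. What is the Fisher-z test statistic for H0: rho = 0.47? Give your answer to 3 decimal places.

Fisher z: atanh(0.73) = 0.928727, atanh(0.47) = 0.510070
z = (z_r − z_0)·√(n−3) = (0.928727 − 0.510070)·√5 = 0.418657 · 2.236068 = 0.936

0.936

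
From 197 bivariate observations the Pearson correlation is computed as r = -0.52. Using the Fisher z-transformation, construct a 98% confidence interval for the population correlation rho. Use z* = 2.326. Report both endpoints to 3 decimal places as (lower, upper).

Fisher z: z_r = atanh(r) = ½·ln((1+(-0.52))/(1−(-0.52))) = -0.576340
SE(z) = 1/√(n−3) = 1/√194 = 0.071796
98% ⇒ z* = 2.326; margin = 2.326·0.071796 = 0.166997
CI on z-scale: (-0.743337, -0.409343)
Back-transform: tanh(-0.743337) = -0.631157, tanh(-0.409343) = -0.387915

(-0.631, -0.388)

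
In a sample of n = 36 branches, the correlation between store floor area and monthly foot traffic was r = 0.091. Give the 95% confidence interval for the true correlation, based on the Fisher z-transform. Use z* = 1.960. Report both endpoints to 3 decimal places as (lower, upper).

(-0.245, 0.407)

z_r = atanh(0.091) = 0.091252;  SE = 1/√(n−3) = 1/√33 = 0.174078
z-limits: 0.091252 ± 1.960·0.174078 = 0.091252 ± 0.341193 = [-0.249941, 0.432445]
ρ-limits: (tanh -0.249941, tanh 0.432445) = (-0.245, 0.407)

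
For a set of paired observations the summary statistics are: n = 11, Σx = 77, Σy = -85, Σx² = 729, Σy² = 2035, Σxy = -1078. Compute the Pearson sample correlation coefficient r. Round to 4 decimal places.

S_xy = nΣxy − ΣxΣy = 11·(-1078) − 77·(-85) = -11858 − (-6545) = -5313
S_xx = nΣx² − (Σx)² = 11·729 − 77² = 8019 − 5929 = 2090
S_yy = nΣy² − (Σy)² = 11·2035 − (-85)² = 22385 − 7225 = 15160
r = S_xy / √(S_xx·S_yy) = -5313 / √(2090·15160) = -5313 / √31684400 = -5313 / 5628.8898 = -0.9439

-0.9439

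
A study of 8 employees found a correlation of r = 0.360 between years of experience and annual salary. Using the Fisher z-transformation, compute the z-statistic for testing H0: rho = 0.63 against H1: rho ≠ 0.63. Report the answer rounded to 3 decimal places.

Fisher z: atanh(0.360) = 0.376886, atanh(0.63) = 0.741416
z = (z_r − z_0)·√(n−3) = (0.376886 − 0.741416)·√5 = -0.364530 · 2.236068 = -0.815

-0.815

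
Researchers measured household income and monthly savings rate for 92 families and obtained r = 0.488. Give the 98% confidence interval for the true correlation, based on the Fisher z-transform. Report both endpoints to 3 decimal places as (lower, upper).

Fisher z: z_r = atanh(r) = ½·ln((1+0.488)/(1−0.488)) = 0.533432
SE(z) = 1/√(n−3) = 1/√89 = 0.106000
98% ⇒ z* = 2.326; margin = 2.326·0.106000 = 0.246556
CI on z-scale: (0.286876, 0.779988)
Back-transform: tanh(0.286876) = 0.279257, tanh(0.779988) = 0.652700

(0.279, 0.653)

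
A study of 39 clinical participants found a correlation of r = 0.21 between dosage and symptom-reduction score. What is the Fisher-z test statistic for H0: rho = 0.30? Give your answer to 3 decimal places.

z_r = atanh(0.21) = 0.213171,  z_0 = atanh(0.30) = 0.309520
SE = 1/√(n−3) = 1/√36 = 0.166667
z = (z_r − z_0)/SE = (0.213171 − 0.309520) / 0.166667 = -0.096349 / 0.166667 = -0.578

-0.578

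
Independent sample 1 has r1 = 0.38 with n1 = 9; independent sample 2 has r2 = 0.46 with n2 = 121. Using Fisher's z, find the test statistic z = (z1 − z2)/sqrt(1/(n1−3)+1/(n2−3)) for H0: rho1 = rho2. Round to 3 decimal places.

Fisher z-transforms: z1 = atanh(0.38) = 0.400060, z2 = atanh(0.46) = 0.497311; difference d = -0.097251
Var(d) = 1/6 + 1/118 = 0.1666667 + 0.0084746 = 0.1751413
z = d/√Var(d) = -0.097251 / √0.1751413 = -0.097251 / 0.418499 = -0.232

-0.232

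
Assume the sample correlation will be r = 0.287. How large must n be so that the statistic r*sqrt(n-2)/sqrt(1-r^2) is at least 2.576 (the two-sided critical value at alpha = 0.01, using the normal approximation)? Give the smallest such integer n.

76

r√(n−2)/√(1−r²) ≥ 2.576  ⇔  n−2 ≥ (2.576)²·(1−r²)/r²
(1−r²)/r² = (1−0.082369)/0.082369 = 11.1405
n ≥ 2 + 6.635776·11.1405 = 2 + 73.9259 = 75.9259
⌈75.9259⌉ = 76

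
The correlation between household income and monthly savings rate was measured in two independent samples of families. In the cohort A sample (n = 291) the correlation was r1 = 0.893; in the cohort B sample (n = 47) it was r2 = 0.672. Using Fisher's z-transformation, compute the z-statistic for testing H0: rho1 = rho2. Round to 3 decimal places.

Fisher z-transforms: z1 = atanh(0.893) = 1.436545, z2 = atanh(0.672) = 0.814381; difference d = 0.622164
Var(d) = 1/288 + 1/44 = 0.0034722 + 0.0227273 = 0.0261995
z = d/√Var(d) = 0.622164 / √0.0261995 = 0.622164 / 0.161863 = 3.844

3.844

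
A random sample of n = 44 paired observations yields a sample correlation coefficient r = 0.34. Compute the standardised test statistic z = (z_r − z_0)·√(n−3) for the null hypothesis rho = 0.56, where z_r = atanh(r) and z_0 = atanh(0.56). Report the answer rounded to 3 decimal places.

z_r = atanh(0.34) = 0.354093,  z_0 = atanh(0.56) = 0.632833
SE = 1/√(n−3) = 1/√41 = 0.156174
z = (z_r − z_0)/SE = (0.354093 − 0.632833) / 0.156174 = -0.278740 / 0.156174 = -1.785

-1.785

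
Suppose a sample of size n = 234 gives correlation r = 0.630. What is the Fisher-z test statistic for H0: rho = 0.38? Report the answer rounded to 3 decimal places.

5.188

Fisher z: atanh(0.630) = 0.741416, atanh(0.38) = 0.400060
z = (z_r − z_0)·√(n−3) = (0.741416 − 0.400060)·√231 = 0.341356 · 15.198684 = 5.188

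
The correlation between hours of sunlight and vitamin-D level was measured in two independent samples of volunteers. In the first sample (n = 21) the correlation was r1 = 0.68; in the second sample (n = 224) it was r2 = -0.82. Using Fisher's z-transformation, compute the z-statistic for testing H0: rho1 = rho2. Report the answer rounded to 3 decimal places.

z1 = atanh(0.68) = 0.829114,  z2 = atanh(-0.82) = -1.156817
SE = √(1/(n1−3) + 1/(n2−3)) = √(1/18 + 1/221) = √(0.0555556 + 0.0045249) = √0.0600805 = 0.245113
z = (z1 − z2)/SE = (0.829114 − (-1.156817)) / 0.245113 = 1.985931 / 0.245113 = 8.102

8.102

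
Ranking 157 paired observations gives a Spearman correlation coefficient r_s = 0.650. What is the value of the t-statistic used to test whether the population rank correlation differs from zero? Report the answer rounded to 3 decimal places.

10.649

1 − r_s² = 1 − 0.422500 = 0.577500;  √(1−r_s²) = 0.759934
√(n−2) = √155 = 12.449900
t = r_s·√(n−2)/√(1−r_s²) = 0.650 · 12.449900 / 0.759934 = 10.649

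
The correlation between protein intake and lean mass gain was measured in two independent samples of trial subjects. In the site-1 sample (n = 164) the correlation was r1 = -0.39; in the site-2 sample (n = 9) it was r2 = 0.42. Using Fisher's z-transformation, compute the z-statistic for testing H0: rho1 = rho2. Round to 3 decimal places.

-2.067

z1 = atanh(-0.39) = -0.411800,  z2 = atanh(0.42) = 0.447692
SE = √(1/(n1−3) + 1/(n2−3)) = √(1/161 + 1/6) = √(0.0062112 + 0.1666667) = √0.1728779 = 0.415786
z = (z1 − z2)/SE = (-0.411800 − 0.447692) / 0.415786 = -0.859492 / 0.415786 = -2.067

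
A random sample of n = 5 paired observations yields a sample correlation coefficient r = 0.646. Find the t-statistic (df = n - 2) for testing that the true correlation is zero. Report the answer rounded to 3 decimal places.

1.466

t = r·√(n−2) / √(1−r²) with r = 0.646, n = 5
  = 0.646·√3 / √(1 − 0.417316)
  = 0.646·1.732051 / 0.763337
  = 1.118905 / 0.763337 = 1.466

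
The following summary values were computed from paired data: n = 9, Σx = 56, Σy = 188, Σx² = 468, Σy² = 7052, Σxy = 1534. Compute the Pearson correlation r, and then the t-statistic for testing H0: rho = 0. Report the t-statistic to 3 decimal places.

1.963

S_xy = nΣxy − ΣxΣy = 9·1534 − 56·188 = 13806 − 10528 = 3278
S_xx = nΣx² − (Σx)² = 9·468 − 56² = 4212 − 3136 = 1076
S_yy = nΣy² − (Σy)² = 9·7052 − 188² = 63468 − 35344 = 28124
r = S_xy / √(S_xx·S_yy) = 3278 / √(1076·28124) = 3278 / √30261424 = 3278 / 5501.0384 = 0.5959
t = r·√(n−2)/√(1−r²) = 0.5959·√7 / √(1−0.355097) = 1.576603 / 0.803059 = 1.963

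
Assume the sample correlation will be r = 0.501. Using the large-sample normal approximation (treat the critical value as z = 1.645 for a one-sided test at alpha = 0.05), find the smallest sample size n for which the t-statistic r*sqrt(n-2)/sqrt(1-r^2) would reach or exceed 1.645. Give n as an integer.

11

Need r·√(n−2)/√(1−r²) ≥ 1.645
√(n−2) ≥ 1.645·√(1−0.251001) / 0.501 = 1.645·0.865447 / 0.501 = 2.8416
n−2 ≥ 8.0747  ⇒  n ≥ 10.0747
Smallest integer n = 11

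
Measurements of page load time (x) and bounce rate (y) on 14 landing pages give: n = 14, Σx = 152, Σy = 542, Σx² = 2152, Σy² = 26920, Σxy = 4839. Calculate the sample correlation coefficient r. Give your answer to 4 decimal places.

Numerator: nΣxy − (Σx)(Σy) = 14·4839 − (152)(542) = -14638
Denominator: √[(nΣx²−(Σx)²)(nΣy²−(Σy)²)]
  nΣx²−(Σx)² = 14·2152 − 23104 = 7024;  nΣy²−(Σy)² = 14·26920 − 293764 = 83116
  √(7024·83116) = √583806784 = 24162.0939
r = -14638 / 24162.0939 = -0.6058

-0.6058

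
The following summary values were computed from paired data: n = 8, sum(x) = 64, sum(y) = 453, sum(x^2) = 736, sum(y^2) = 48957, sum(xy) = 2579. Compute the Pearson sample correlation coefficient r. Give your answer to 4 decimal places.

-0.4574

Numerator: nΣxy − (Σx)(Σy) = 8·2579 − (64)(453) = -8360
Denominator: √[(nΣx²−(Σx)²)(nΣy²−(Σy)²)]
  nΣx²−(Σx)² = 8·736 − 4096 = 1792;  nΣy²−(Σy)² = 8·48957 − 205209 = 186447
  √(1792·186447) = √334113024 = 18278.7588
r = -8360 / 18278.7588 = -0.4574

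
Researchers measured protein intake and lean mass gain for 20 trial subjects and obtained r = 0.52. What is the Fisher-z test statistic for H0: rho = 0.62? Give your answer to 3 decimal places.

-0.613

z_r = atanh(0.52) = 0.576340,  z_0 = atanh(0.62) = 0.725005
SE = 1/√(n−3) = 1/√17 = 0.242536
z = (z_r − z_0)/SE = (0.576340 − 0.725005) / 0.242536 = -0.148665 / 0.242536 = -0.613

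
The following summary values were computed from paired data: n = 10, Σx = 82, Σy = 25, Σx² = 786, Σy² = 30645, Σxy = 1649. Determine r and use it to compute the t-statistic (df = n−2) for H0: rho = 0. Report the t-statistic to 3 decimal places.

3.465

S_xy = nΣxy − ΣxΣy = 10·1649 − 82·25 = 16490 − 2050 = 14440
S_xx = nΣx² − (Σx)² = 10·786 − 82² = 7860 − 6724 = 1136
S_yy = nΣy² − (Σy)² = 10·30645 − 25² = 306450 − 625 = 305825
r = S_xy / √(S_xx·S_yy) = 14440 / √(1136·305825) = 14440 / √347417200 = 14440 / 18639.1309 = 0.7747
t = r·√(n−2)/√(1−r²) = 0.7747·√8 / √(1−0.600160) = 2.191182 / 0.632329 = 3.465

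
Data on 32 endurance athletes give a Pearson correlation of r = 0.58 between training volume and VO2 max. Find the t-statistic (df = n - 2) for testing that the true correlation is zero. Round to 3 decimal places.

3.900

t = r·√(n−2) / √(1−r²) with r = 0.58, n = 32
  = 0.58·√30 / √(1 − 0.3364)
  = 0.58·5.477226 / 0.814616
  = 3.176791 / 0.814616 = 3.900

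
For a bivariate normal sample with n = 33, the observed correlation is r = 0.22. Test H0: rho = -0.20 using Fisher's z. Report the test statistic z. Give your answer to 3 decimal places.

2.335

z_r = atanh(0.22) = 0.223656,  z_0 = atanh(-0.20) = -0.202733
SE = 1/√(n−3) = 1/√30 = 0.182574
z = (z_r − z_0)/SE = (0.223656 − (-0.202733)) / 0.182574 = 0.426389 / 0.182574 = 2.335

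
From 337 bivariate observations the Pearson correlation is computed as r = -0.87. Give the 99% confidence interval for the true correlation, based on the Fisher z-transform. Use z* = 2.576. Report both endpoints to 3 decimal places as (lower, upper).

(-0.900, -0.831)

Fisher z: z_r = atanh(r) = ½·ln((1+(-0.87))/(1−(-0.87))) = -1.333080
SE(z) = 1/√(n−3) = 1/√334 = 0.054718
99% ⇒ z* = 2.576; margin = 2.576·0.054718 = 0.140954
CI on z-scale: (-1.474034, -1.192126)
Back-transform: tanh(-1.474034) = -0.900344, tanh(-1.192126) = -0.831237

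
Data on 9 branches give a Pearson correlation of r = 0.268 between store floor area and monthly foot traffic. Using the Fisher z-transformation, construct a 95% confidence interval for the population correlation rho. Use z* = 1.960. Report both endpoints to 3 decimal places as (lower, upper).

Fisher z: z_r = atanh(r) = ½·ln((1+0.268)/(1−0.268)) = 0.274708
SE(z) = 1/√(n−3) = 1/√6 = 0.408248
95% ⇒ z* = 1.960; margin = 1.960·0.408248 = 0.800166
CI on z-scale: (-0.525458, 1.074874)
Back-transform: tanh(-0.525458) = -0.481902, tanh(1.074874) = 0.791290

(-0.482, 0.791)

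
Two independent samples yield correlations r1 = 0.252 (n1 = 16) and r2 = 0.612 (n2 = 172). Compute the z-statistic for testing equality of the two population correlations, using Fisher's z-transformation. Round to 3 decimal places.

-1.579

z1 = atanh(0.252) = 0.257547,  z2 = atanh(0.612) = 0.712113
SE = √(1/(n1−3) + 1/(n2−3)) = √(1/13 + 1/169) = √(0.0769231 + 0.0059172) = √0.0828403 = 0.287820
z = (z1 − z2)/SE = (0.257547 − 0.712113) / 0.287820 = -0.454566 / 0.287820 = -1.579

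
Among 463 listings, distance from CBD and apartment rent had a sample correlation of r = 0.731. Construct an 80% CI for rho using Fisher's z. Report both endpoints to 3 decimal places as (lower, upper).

(0.702, 0.758)

Fisher z: z_r = atanh(r) = ½·ln((1+0.731)/(1−0.731)) = 0.930872
SE(z) = 1/√(n−3) = 1/√460 = 0.046625
80% ⇒ z* = 1.282; margin = 1.282·0.046625 = 0.059773
CI on z-scale: (0.871099, 0.990645)
Back-transform: tanh(0.871099) = 0.701932, tanh(0.990645) = 0.757637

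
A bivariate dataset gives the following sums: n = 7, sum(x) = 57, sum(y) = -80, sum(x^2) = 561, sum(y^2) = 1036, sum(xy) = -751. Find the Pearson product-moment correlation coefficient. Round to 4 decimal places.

Numerator: nΣxy − (Σx)(Σy) = 7·(-751) − (57)(-80) = -697
Denominator: √[(nΣx²−(Σx)²)(nΣy²−(Σy)²)]
  nΣx²−(Σx)² = 7·561 − 3249 = 678;  nΣy²−(Σy)² = 7·1036 − 6400 = 852
  √(678·852) = √577656 = 760.0368
r = -697 / 760.0368 = -0.9171

-0.9171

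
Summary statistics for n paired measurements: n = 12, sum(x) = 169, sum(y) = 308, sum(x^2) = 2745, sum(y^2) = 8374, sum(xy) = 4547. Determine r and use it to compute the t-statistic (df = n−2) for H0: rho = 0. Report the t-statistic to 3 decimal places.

S_xy = nΣxy − ΣxΣy = 12·4547 − 169·308 = 54564 − 52052 = 2512
S_xx = nΣx² − (Σx)² = 12·2745 − 169² = 32940 − 28561 = 4379
S_yy = nΣy² − (Σy)² = 12·8374 − 308² = 100488 − 94864 = 5624
r = S_xy / √(S_xx·S_yy) = 2512 / √(4379·5624) = 2512 / √24627496 = 2512 / 4962.6098 = 0.5062
t = r·√(n−2)/√(1−r²) = 0.5062·√10 / √(1−0.256238) = 1.600745 / 0.862416 = 1.856

1.856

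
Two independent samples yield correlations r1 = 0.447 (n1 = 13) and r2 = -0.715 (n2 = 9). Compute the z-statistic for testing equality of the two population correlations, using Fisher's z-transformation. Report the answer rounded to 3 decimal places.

2.669

Fisher z-transforms: z1 = atanh(0.447) = 0.480945, z2 = atanh(-0.715) = -0.897340; difference d = 1.378285
Var(d) = 1/10 + 1/6 = 0.1000000 + 0.1666667 = 0.2666667
z = d/√Var(d) = 1.378285 / √0.2666667 = 1.378285 / 0.516398 = 2.669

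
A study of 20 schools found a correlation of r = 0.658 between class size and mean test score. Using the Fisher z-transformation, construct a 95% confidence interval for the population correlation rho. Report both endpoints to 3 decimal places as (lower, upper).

Fisher z: z_r = atanh(r) = ½·ln((1+0.658)/(1−0.658)) = 0.789278
SE(z) = 1/√(n−3) = 1/√17 = 0.242536
95% ⇒ z* = 1.960; margin = 1.960·0.242536 = 0.475371
CI on z-scale: (0.313907, 1.264649)
Back-transform: tanh(0.313907) = 0.303987, tanh(1.264649) = 0.852341

(0.304, 0.852)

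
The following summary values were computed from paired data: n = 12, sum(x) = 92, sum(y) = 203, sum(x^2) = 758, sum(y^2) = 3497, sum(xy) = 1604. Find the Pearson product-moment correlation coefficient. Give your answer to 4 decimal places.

Numerator: nΣxy − (Σx)(Σy) = 12·1604 − (92)(203) = 572
Denominator: √[(nΣx²−(Σx)²)(nΣy²−(Σy)²)]
  nΣx²−(Σx)² = 12·758 − 8464 = 632;  nΣy²−(Σy)² = 12·3497 − 41209 = 755
  √(632·755) = √477160 = 690.7677
r = 572 / 690.7677 = 0.8281

0.8281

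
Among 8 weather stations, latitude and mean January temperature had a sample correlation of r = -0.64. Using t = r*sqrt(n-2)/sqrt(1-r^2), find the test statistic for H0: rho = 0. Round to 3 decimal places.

-2.040

t = r·√(n−2) / √(1−r²) with r = -0.64, n = 8
  = -0.64·√6 / √(1 − 0.4096)
  = -0.64·2.449490 / 0.768375
  = -1.567674 / 0.768375 = -2.040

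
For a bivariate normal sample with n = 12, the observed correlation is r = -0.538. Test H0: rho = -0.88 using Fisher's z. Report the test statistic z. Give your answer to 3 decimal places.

2.323

z_r = atanh(-0.538) = -0.601337,  z_0 = atanh(-0.88) = -1.375768
SE = 1/√(n−3) = 1/√9 = 0.333333
z = (z_r − z_0)/SE = (-0.601337 − (-1.375768)) / 0.333333 = 0.774431 / 0.333333 = 2.323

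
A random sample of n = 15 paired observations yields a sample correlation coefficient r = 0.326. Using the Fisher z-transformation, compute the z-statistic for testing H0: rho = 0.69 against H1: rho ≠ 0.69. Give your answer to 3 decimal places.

-1.765

Fisher z: atanh(0.326) = 0.338346, atanh(0.69) = 0.847956
z = (z_r − z_0)·√(n−3) = (0.338346 − 0.847956)·√12 = -0.509610 · 3.464102 = -1.765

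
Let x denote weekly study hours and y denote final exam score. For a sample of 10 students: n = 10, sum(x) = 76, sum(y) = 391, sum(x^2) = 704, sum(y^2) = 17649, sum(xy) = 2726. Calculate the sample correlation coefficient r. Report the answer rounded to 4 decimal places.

-0.4496

S_xy = nΣxy − ΣxΣy = 10·2726 − 76·391 = 27260 − 29716 = -2456
S_xx = nΣx² − (Σx)² = 10·704 − 76² = 7040 − 5776 = 1264
S_yy = nΣy² − (Σy)² = 10·17649 − 391² = 176490 − 152881 = 23609
r = S_xy / √(S_xx·S_yy) = -2456 / √(1264·23609) = -2456 / √29841776 = -2456 / 5462.7627 = -0.4496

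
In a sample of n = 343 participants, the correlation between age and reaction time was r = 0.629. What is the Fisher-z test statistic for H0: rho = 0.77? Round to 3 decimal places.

-5.173

z_r = atanh(0.629) = 0.739760,  z_0 = atanh(0.77) = 1.020328
SE = 1/√(n−3) = 1/√340 = 0.054233
z = (z_r − z_0)/SE = (0.739760 − 1.020328) / 0.054233 = -0.280568 / 0.054233 = -5.173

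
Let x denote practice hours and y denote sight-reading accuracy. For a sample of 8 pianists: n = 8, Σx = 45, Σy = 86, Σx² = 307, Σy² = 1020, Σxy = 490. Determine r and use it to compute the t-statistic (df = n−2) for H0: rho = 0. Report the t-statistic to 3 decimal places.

0.214

Numerator: nΣxy − (Σx)(Σy) = 8·490 − (45)(86) = 50
Denominator: √[(nΣx²−(Σx)²)(nΣy²−(Σy)²)]
  nΣx²−(Σx)² = 8·307 − 2025 = 431;  nΣy²−(Σy)² = 8·1020 − 7396 = 764
  √(431·764) = √329284 = 573.8327
r = 50 / 573.8327 = 0.0871
t = r·√(n−2)/√(1−r²) = 0.0871·√6 / √(1−0.007586) = 0.213351 / 0.996200 = 0.214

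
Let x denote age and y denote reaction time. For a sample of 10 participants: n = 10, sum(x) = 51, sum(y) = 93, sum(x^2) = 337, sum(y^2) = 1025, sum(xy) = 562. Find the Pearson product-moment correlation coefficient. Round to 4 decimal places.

0.7904

S_xy = nΣxy − ΣxΣy = 10·562 − 51·93 = 5620 − 4743 = 877
S_xx = nΣx² − (Σx)² = 10·337 − 51² = 3370 − 2601 = 769
S_yy = nΣy² − (Σy)² = 10·1025 − 93² = 10250 − 8649 = 1601
r = S_xy / √(S_xx·S_yy) = 877 / √(769·1601) = 877 / √1231169 = 877 / 1109.5806 = 0.7904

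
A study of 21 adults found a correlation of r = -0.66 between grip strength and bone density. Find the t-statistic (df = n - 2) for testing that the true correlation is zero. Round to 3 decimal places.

t = r·√(n−2) / √(1−r²) with r = -0.66, n = 21
  = -0.66·√19 / √(1 − 0.4356)
  = -0.66·4.358899 / 0.751266
  = -2.876873 / 0.751266 = -3.829

-3.829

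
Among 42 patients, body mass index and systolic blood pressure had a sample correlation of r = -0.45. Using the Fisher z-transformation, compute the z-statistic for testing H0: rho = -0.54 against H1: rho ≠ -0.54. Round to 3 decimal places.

Fisher z: atanh(-0.45) = -0.484700, atanh(-0.54) = -0.604156
z = (z_r − z_0)·√(n−3) = (-0.484700 − (-0.604156))·√39 = 0.119456 · 6.244998 = 0.746

0.746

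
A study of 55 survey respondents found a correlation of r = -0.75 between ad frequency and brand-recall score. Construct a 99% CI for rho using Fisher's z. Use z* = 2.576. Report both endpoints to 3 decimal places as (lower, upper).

z_r = atanh(-0.75) = -0.972955;  SE = 1/√(n−3) = 1/√52 = 0.138675
z-limits: -0.972955 ± 2.576·0.138675 = -0.972955 ± 0.357227 = [-1.330182, -0.615728]
ρ-limits: (tanh -1.330182, tanh -0.615728) = (-0.869, -0.548)

(-0.869, -0.548)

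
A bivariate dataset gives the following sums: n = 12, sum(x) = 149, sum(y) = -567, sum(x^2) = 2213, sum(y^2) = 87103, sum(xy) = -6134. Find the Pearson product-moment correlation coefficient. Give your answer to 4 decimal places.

S_xy = nΣxy − ΣxΣy = 12·(-6134) − 149·(-567) = -73608 − (-84483) = 10875
S_xx = nΣx² − (Σx)² = 12·2213 − 149² = 26556 − 22201 = 4355
S_yy = nΣy² − (Σy)² = 12·87103 − (-567)² = 1045236 − 321489 = 723747
r = S_xy / √(S_xx·S_yy) = 10875 / √(4355·723747) = 10875 / √3151918185 = 10875 / 56141.9468 = 0.1937

0.1937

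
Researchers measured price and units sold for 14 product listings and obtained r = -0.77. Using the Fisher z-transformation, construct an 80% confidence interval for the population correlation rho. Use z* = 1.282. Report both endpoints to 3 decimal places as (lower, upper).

(-0.887, -0.561)

Fisher z: z_r = atanh(r) = ½·ln((1+(-0.77))/(1−(-0.77))) = -1.020328
SE(z) = 1/√(n−3) = 1/√11 = 0.301511
80% ⇒ z* = 1.282; margin = 1.282·0.301511 = 0.386537
CI on z-scale: (-1.406865, -0.633791)
Back-transform: tanh(-1.406865) = -0.886827, tanh(-0.633791) = -0.560657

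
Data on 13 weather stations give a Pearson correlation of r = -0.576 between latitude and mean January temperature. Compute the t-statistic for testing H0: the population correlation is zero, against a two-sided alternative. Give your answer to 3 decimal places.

-2.337

t = r·√(n−2) / √(1−r²) with r = -0.576, n = 13
  = -0.576·√11 / √(1 − 0.331776)
  = -0.576·3.316625 / 0.817450
  = -1.910376 / 0.817450 = -2.337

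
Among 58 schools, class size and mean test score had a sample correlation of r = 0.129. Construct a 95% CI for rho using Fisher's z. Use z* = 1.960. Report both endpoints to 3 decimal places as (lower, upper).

Fisher z: z_r = atanh(r) = ½·ln((1+0.129)/(1−0.129)) = 0.129723
SE(z) = 1/√(n−3) = 1/√55 = 0.134840
95% ⇒ z* = 1.960; margin = 1.960·0.134840 = 0.264286
CI on z-scale: (-0.134563, 0.394009)
Back-transform: tanh(-0.134563) = -0.133757, tanh(0.394009) = 0.374811

(-0.134, 0.375)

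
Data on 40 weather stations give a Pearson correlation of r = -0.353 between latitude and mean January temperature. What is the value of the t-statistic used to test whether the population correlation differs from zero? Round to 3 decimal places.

-2.326

t = r·√(n−2) / √(1−r²) with r = -0.353, n = 40
  = -0.353·√38 / √(1 − 0.124609)
  = -0.353·6.164414 / 0.935623
  = -2.176038 / 0.935623 = -2.326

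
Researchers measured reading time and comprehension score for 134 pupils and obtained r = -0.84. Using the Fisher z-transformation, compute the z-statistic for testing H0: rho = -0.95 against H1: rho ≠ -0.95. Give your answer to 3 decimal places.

6.989

z_r = atanh(-0.84) = -1.221174,  z_0 = atanh(-0.95) = -1.831781
SE = 1/√(n−3) = 1/√131 = 0.087370
z = (z_r − z_0)/SE = (-1.221174 − (-1.831781)) / 0.087370 = 0.610607 / 0.087370 = 6.989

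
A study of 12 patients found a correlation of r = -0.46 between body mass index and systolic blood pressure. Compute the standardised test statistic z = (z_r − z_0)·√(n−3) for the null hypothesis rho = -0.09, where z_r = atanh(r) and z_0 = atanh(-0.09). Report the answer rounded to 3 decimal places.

-1.221

z_r = atanh(-0.46) = -0.497311,  z_0 = atanh(-0.09) = -0.090244
SE = 1/√(n−3) = 1/√9 = 0.333333
z = (z_r − z_0)/SE = (-0.497311 − (-0.090244)) / 0.333333 = -0.407067 / 0.333333 = -1.221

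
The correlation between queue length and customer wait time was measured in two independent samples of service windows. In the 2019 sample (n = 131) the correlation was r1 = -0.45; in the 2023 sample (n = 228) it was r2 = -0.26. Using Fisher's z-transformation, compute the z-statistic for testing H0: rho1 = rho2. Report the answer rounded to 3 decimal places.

-1.974

z1 = atanh(-0.45) = -0.484700,  z2 = atanh(-0.26) = -0.266108
SE = √(1/(n1−3) + 1/(n2−3)) = √(1/128 + 1/225) = √(0.0078125 + 0.0044444) = √0.0122569 = 0.110711
z = (z1 − z2)/SE = (-0.484700 − (-0.266108)) / 0.110711 = -0.218592 / 0.110711 = -1.974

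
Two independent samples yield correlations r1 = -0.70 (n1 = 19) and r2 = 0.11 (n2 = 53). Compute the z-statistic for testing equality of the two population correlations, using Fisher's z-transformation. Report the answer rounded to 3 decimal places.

z1 = atanh(-0.70) = -0.867301,  z2 = atanh(0.11) = 0.110447
SE = √(1/(n1−3) + 1/(n2−3)) = √(1/16 + 1/50) = √(0.0625000 + 0.0200000) = √0.0825000 = 0.287228
z = (z1 − z2)/SE = (-0.867301 − 0.110447) / 0.287228 = -0.977748 / 0.287228 = -3.404

-3.404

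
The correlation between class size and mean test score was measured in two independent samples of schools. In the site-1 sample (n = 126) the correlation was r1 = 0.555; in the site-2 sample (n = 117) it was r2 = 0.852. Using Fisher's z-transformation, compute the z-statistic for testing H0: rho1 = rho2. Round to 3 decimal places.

z1 = atanh(0.555) = 0.625578,  z2 = atanh(0.852) = 1.263405
SE = √(1/(n1−3) + 1/(n2−3)) = √(1/123 + 1/114) = √(0.0081301 + 0.0087719) = √0.0169020 = 0.130008
z = (z1 − z2)/SE = (0.625578 − 1.263405) / 0.130008 = -0.637827 / 0.130008 = -4.906

-4.906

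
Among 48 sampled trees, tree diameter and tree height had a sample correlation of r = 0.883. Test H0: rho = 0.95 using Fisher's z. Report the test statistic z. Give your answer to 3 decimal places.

Fisher z: atanh(0.883) = 1.389224, atanh(0.95) = 1.831781
z = (z_r − z_0)·√(n−3) = (1.389224 − 1.831781)·√45 = -0.442557 · 6.708204 = -2.969

-2.969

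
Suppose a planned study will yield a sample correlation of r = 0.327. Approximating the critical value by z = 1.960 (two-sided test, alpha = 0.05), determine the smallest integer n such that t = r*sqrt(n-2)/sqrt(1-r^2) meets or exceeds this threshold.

35

Need r·√(n−2)/√(1−r²) ≥ 1.960
√(n−2) ≥ 1.960·√(1−0.106929) / 0.327 = 1.960·0.945024 / 0.327 = 5.6644
n−2 ≥ 32.0854  ⇒  n ≥ 34.0854
Smallest integer n = 35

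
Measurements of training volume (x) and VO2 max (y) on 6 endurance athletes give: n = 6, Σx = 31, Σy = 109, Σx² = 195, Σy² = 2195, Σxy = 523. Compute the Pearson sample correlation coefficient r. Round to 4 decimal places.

Numerator: nΣxy − (Σx)(Σy) = 6·523 − (31)(109) = -241
Denominator: √[(nΣx²−(Σx)²)(nΣy²−(Σy)²)]
  nΣx²−(Σx)² = 6·195 − 961 = 209;  nΣy²−(Σy)² = 6·2195 − 11881 = 1289
  √(209·1289) = √269401 = 519.0385
r = -241 / 519.0385 = -0.4643

-0.4643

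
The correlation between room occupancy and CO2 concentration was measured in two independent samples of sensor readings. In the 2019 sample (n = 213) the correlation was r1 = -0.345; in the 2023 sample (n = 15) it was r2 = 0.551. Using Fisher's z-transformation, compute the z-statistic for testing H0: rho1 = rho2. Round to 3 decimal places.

-3.300

Fisher z-transforms: z1 = atanh(-0.345) = -0.359757, z2 = atanh(0.551) = 0.619816; difference d = -0.979573
Var(d) = 1/210 + 1/12 = 0.0047619 + 0.0833333 = 0.0880952
z = d/√Var(d) = -0.979573 / √0.0880952 = -0.979573 / 0.296808 = -3.300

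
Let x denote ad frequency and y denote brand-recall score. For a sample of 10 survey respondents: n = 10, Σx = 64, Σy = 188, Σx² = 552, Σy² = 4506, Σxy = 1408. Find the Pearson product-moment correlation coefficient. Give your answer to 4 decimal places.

0.5506

S_xy = nΣxy − ΣxΣy = 10·1408 − 64·188 = 14080 − 12032 = 2048
S_xx = nΣx² − (Σx)² = 10·552 − 64² = 5520 − 4096 = 1424
S_yy = nΣy² − (Σy)² = 10·4506 − 188² = 45060 − 35344 = 9716
r = S_xy / √(S_xx·S_yy) = 2048 / √(1424·9716) = 2048 / √13835584 = 2048 / 3719.6215 = 0.5506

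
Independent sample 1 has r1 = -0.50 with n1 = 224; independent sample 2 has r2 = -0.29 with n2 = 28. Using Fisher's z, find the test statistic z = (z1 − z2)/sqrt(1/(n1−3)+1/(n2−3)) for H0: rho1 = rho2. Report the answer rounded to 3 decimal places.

Fisher z-transforms: z1 = atanh(-0.50) = -0.549306, z2 = atanh(-0.29) = -0.298566; difference d = -0.250740
Var(d) = 1/221 + 1/25 = 0.0045249 + 0.0400000 = 0.0445249
z = d/√Var(d) = -0.250740 / √0.0445249 = -0.250740 / 0.211009 = -1.188

-1.188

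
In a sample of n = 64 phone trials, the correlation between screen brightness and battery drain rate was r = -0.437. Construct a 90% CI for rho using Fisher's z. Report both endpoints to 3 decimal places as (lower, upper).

z_r = atanh(-0.437) = -0.468517;  SE = 1/√(n−3) = 1/√61 = 0.128037
z-limits: -0.468517 ± 1.645·0.128037 = -0.468517 ± 0.210621 = [-0.679138, -0.257896]
ρ-limits: (tanh -0.679138, tanh -0.257896) = (-0.591, -0.252)

(-0.591, -0.252)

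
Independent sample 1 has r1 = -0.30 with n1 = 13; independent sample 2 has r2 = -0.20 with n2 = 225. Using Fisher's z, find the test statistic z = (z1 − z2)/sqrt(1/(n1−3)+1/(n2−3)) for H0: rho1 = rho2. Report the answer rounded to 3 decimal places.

-0.330

z1 = atanh(-0.30) = -0.309520,  z2 = atanh(-0.20) = -0.202733
SE = √(1/(n1−3) + 1/(n2−3)) = √(1/10 + 1/222) = √(0.1000000 + 0.0045045) = √0.1045045 = 0.323272
z = (z1 − z2)/SE = (-0.309520 − (-0.202733)) / 0.323272 = -0.106787 / 0.323272 = -0.330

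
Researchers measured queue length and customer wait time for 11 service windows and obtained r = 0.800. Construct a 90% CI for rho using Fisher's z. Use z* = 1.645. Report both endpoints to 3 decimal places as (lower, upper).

z_r = atanh(0.800) = 1.098612;  SE = 1/√(n−3) = 1/√8 = 0.353553
z-limits: 1.098612 ± 1.645·0.353553 = 1.098612 ± 0.581595 = [0.517017, 1.680207]
ρ-limits: (tanh 0.517017, tanh 1.680207) = (0.475, 0.933)

(0.475, 0.933)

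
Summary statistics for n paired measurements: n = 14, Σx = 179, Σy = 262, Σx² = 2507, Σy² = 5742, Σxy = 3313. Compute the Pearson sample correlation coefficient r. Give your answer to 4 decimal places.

Numerator: nΣxy − (Σx)(Σy) = 14·3313 − (179)(262) = -516
Denominator: √[(nΣx²−(Σx)²)(nΣy²−(Σy)²)]
  nΣx²−(Σx)² = 14·2507 − 32041 = 3057;  nΣy²−(Σy)² = 14·5742 − 68644 = 11744
  √(3057·11744) = √35901408 = 5991.7784
r = -516 / 5991.7784 = -0.0861

-0.0861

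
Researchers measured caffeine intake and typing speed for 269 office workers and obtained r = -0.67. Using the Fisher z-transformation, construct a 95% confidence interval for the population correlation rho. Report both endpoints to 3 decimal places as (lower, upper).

Fisher z: z_r = atanh(r) = ½·ln((1+(-0.67))/(1−(-0.67))) = -0.810743
SE(z) = 1/√(n−3) = 1/√266 = 0.061314
95% ⇒ z* = 1.960; margin = 1.960·0.061314 = 0.120175
CI on z-scale: (-0.930918, -0.690568)
Back-transform: tanh(-0.930918) = -0.731022, tanh(-0.690568) = -0.598347

(-0.731, -0.598)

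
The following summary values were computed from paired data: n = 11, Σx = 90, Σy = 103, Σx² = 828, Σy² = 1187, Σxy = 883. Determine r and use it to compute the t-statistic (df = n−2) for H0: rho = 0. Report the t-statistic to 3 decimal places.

S_xy = nΣxy − ΣxΣy = 11·883 − 90·103 = 9713 − 9270 = 443
S_xx = nΣx² − (Σx)² = 11·828 − 90² = 9108 − 8100 = 1008
S_yy = nΣy² − (Σy)² = 11·1187 − 103² = 13057 − 10609 = 2448
r = S_xy / √(S_xx·S_yy) = 443 / √(1008·2448) = 443 / √2467584 = 443 / 1570.8545 = 0.2820
t = r·√(n−2)/√(1−r²) = 0.2820·√9 / √(1−0.079524) = 0.846000 / 0.959414 = 0.882

0.882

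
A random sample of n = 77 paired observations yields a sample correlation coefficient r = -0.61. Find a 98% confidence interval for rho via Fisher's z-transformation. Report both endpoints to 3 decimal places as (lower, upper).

Fisher z: z_r = atanh(r) = ½·ln((1+(-0.61))/(1−(-0.61))) = -0.708921
SE(z) = 1/√(n−3) = 1/√74 = 0.116248
98% ⇒ z* = 2.326; margin = 2.326·0.116248 = 0.270393
CI on z-scale: (-0.979314, -0.438528)
Back-transform: tanh(-0.979314) = -0.752769, tanh(-0.438528) = -0.412424

(-0.753, -0.412)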